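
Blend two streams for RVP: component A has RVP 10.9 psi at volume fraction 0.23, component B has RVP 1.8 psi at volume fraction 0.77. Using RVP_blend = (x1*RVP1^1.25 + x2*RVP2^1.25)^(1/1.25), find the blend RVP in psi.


Chevron index: RVP_blend = (sum xi*RVPi^1.25)^(1/1.25)
RVP^1.25 terms: 0.23 * 10.9^1.25 + 0.77 * 1.8^1.25 = 6.16063
RVP_blend = 6.16063^(1/1.25) = 4.283

4.283 psi


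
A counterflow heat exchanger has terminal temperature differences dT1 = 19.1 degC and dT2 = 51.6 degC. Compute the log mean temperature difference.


LMTD = (dT1 - dT2) / ln(dT1/dT2)
= (19.1 - 51.6) / ln(19.1 / 51.6) = -32.5 / -0.993833 = 32.70

32.70 degC


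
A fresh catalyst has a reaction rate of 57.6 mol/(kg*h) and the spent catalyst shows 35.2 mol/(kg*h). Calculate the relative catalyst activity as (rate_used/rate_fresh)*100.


Activity (%) = (rate_used / rate_fresh) * 100
rate_used = 35.2, rate_fresh = 57.6
= (35.2 / 57.6) * 100
= 0.6111 * 100 = 61.11

61.11 %


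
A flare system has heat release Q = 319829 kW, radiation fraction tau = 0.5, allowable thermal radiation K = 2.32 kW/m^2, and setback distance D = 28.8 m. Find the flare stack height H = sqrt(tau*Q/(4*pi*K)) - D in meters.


tau*Q/(4*pi*K) = 0.5 * 319829 / (4 * pi * 2.32) = 5485.17
sqrt(5485.17) = 74.0619
H = 74.0619 - 28.8 = 45.26

45.26 m


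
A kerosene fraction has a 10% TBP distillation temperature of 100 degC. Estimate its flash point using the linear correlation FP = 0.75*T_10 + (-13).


FP = 0.75 * 100 + (-13) = 62

62 degC


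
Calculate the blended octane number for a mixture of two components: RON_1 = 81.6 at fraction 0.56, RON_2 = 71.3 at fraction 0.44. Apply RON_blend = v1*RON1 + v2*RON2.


Linear blending: RON_blend = sum(vi * RONi)
Contribution 1: 0.56 * 81.6 = 45.696
Contribution 2: 0.44 * 71.3 = 31.372
RON_blend = 45.696 + 31.372 = 77.068

77.068


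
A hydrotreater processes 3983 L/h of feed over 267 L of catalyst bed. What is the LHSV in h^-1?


LHSV = volumetric feed rate / catalyst volume
= 3983 L/h / 267 L
= 14.92 h^-1

14.92 h^-1


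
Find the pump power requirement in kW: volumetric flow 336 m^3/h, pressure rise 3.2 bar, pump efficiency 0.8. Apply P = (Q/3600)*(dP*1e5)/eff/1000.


Q = 336 / 3600 = 0.0933333 m^3/s
P = 0.0933333 * (3.2 * 1e5) / 0.8 / 1000 = 37.33

37.33 kW


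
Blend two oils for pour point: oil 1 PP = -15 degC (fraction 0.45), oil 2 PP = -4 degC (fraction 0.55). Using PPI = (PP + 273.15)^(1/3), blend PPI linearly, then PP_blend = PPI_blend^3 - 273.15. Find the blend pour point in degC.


PPI_1 = (-15 + 273.15)^(1/3) = 6.36733
PPI_2 = (-4 + 273.15)^(1/3) = 6.456514
PPI_blend = 0.45 * 6.36733 + 0.55 * 6.456514 = 6.416381
PP_blend = 6.416381^3 - 273.15 = 264.1621 - 273.15 = -8.99

-8.99 degC


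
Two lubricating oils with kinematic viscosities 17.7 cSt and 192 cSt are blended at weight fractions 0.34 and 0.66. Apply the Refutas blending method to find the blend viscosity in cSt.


Refutas method: VBN_i = 14.534*ln(ln(visc_i + 0.8)) + 10.975, blended linearly by mass fraction; since VBN is linear in VBI_i = ln(ln(visc_i + 0.8)) and the fractions sum to 1, blend VBI directly: visc = exp(exp(VBI_blend)) - 0.8
VBI_1 = ln(ln(17.7 + 0.8)) = 1.07082
VBI_2 = ln(ln(192 + 0.8)) = 1.66045
VBI_blend = 0.34 * 1.07082 + 0.66 * 1.66045 = 1.45998
visc_blend = exp(exp(1.45998)) - 0.8 = 73.33

73.33 cSt


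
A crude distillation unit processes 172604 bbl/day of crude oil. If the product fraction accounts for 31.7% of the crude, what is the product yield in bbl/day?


Crude throughput = 172604 bbl/day
Fraction yield = 31.7%
yield = throughput * fraction / 100
yield = 172604 * 31.7 / 100 = 54715.468

54715.468 bbl/day


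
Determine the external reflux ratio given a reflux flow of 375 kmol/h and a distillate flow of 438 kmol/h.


Reflux ratio definition: R = L / D (liquid returned / distillate withdrawn)
L = 375 kmol/h, D = 438 kmol/h
R = 375 / 438 = 0.8562

0.8562


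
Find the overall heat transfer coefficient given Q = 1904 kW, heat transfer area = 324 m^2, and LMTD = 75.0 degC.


From Q = U*A*LMTD, U = Q / (A * LMTD)
U = 1904 / (324 * 75.0) = 1904 / 24300 = 0.07835

0.07835 kW/(m^2*K)


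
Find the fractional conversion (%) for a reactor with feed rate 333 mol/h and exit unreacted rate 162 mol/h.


X = (F_in - F_out) / F_in * 100
Moles reacted = 333 - 162 = 171
X = 171 / 333 * 100
= 0.5135 * 100
= 51.35 %

51.35 %


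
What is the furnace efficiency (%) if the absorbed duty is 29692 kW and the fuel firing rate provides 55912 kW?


Furnace efficiency = Q_absorbed / Q_fuel * 100
= 29692 / 55912 * 100 = 53.10

53.10 %


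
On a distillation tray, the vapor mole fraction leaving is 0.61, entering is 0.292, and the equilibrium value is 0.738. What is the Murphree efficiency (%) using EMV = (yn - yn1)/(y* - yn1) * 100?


Murphree vapor efficiency: EMV = (y_n - y_(n-1)) / (y*_n - y_(n-1)) * 100
EMV = (0.61 - 0.292) / (0.738 - 0.292) * 100 = 0.318 / 0.446 * 100 = 71.30

71.30 %


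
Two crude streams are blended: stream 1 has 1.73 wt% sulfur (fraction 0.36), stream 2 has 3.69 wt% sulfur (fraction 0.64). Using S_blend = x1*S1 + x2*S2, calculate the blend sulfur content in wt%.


Linear sulfur blending: S_blend = x1*S1 + x2*S2
Contribution 1: 0.36 * 1.73 = 0.6228 wt%
Contribution 2: 0.64 * 3.69 = 2.3616 wt%
S_blend = 0.6228 + 2.3616 = 2.9844

2.9844 wt%


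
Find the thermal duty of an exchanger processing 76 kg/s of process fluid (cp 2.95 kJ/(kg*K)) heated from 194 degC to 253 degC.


Q = m_dot * cp * delta_T
delta_T = 253 - 194 = 59 K
Q = 76 * 2.95 * 59
= 224.2 * 59
= 13227.8 kW

13227.8 kW


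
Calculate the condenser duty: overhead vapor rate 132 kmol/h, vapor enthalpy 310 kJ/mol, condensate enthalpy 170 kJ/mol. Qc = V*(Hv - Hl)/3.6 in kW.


Qc = 132 * (310 - 170) / 3.6 = 132 * 140 / 3.6 = 5133

5133 kW


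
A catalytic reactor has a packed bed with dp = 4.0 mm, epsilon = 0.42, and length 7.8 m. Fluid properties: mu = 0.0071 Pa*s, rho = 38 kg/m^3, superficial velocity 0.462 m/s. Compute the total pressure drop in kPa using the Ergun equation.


dp = 4.0 mm = 0.004 m
Viscous term = 150*0.0071*0.462*(1-0.42)^2 / (0.004^2*0.42^3) = 139630
Inertial term = 1.75*38*0.462^2*(1-0.42) / (0.004*0.42^3) = 27779.6
dP/L = 139630 + 27779.6 = 167410 Pa/m
dP = 167410 * 7.8 / 1000 = 1306 kPa

1306 kPa


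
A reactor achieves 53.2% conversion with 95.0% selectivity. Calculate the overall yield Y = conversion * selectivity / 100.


Overall yield = conversion (%) * selectivity (%) / 100
Conversion = 53.2%, Selectivity = 95.0%
Y = 53.2 * 95.0 / 100
= 50.54 %

50.54 %


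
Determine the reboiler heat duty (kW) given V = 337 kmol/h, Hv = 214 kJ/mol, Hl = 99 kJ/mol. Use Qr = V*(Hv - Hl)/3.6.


Qr = 337 * (214 - 99) / 3.6 = 337 * 115 / 3.6 = 10770

10770 kW


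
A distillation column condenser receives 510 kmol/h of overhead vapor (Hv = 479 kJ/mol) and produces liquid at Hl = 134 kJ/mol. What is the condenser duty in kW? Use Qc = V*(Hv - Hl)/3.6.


Qc = 510 * (479 - 134) / 3.6 = 510 * 345 / 3.6 = 48880

48880 kW


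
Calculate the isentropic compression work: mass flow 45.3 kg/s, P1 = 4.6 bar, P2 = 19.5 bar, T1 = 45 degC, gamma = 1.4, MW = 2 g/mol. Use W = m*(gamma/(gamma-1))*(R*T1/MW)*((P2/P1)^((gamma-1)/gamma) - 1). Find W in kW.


Isentropic work: W = m*(gamma/(gamma-1))*(R*T1/MW)*((P2/P1)^((gamma-1)/gamma) - 1)
T1 = 45 + 273.15 = 318.15 K
Pressure ratio = 19.5 / 4.6 = 4.23913
Exponent = (1.4 - 1)/1.4 = 0.285714
(P2/P1)^exp - 1 = 4.23913^0.285714 - 1 = 0.510851
W = 45.3 * 1.4 / 0.4 * 8.314 * 318.15 / 2 * 0.510851 = 107100

107100 kW


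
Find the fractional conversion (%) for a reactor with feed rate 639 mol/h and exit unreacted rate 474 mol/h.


X = (F_in - F_out) / F_in * 100
Moles reacted = 639 - 474 = 165
X = 165 / 639 * 100
= 0.2582 * 100
= 25.82 %

25.82 %


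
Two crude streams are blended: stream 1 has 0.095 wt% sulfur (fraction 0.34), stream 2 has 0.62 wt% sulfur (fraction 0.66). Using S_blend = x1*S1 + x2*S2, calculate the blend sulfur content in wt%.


Linear sulfur blending: S_blend = x1*S1 + x2*S2
Contribution 1: 0.34 * 0.095 = 0.0323 wt%
Contribution 2: 0.66 * 0.62 = 0.4092 wt%
S_blend = 0.0323 + 0.4092 = 0.4415

0.4415 wt%


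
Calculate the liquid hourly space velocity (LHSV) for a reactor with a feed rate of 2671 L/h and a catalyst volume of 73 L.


LHSV = volumetric feed rate / catalyst volume
= 2671 L/h / 73 L
= 36.59 h^-1

36.59 h^-1


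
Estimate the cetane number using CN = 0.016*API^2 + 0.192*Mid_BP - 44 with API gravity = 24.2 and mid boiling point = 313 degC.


CN = 0.016 * 24.2^2 + 0.192 * 313 - 44
CN = 9.37024 + 60.096 - 44 = 25.46624

25.46624


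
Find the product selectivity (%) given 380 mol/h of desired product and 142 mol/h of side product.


Selectivity = desired / (desired + undesired) * 100
Total products = 380 + 142 = 522 mol/h
S = 380 / 522 * 100
= 0.7280 * 100
= 72.80 %

72.80 %


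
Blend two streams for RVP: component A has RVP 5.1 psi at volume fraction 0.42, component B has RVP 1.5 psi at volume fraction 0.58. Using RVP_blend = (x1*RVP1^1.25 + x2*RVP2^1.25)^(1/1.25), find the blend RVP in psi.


Chevron index: RVP_blend = (sum xi*RVPi^1.25)^(1/1.25)
RVP^1.25 terms: 0.42 * 5.1^1.25 + 0.58 * 1.5^1.25 = 4.18175
RVP_blend = 4.18175^(1/1.25) = 3.141

3.141 psi


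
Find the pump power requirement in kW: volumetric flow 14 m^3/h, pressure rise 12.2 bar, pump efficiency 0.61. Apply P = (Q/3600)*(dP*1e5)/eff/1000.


Q = 14 / 3600 = 0.00388889 m^3/s
P = 0.00388889 * (12.2 * 1e5) / 0.61 / 1000 = 7.778

7.778 kW


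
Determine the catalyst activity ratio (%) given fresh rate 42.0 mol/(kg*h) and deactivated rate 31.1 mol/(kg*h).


Activity (%) = (rate_used / rate_fresh) * 100
rate_used = 31.1, rate_fresh = 42.0
= (31.1 / 42.0) * 100
= 0.7405 * 100 = 74.05

74.05 %


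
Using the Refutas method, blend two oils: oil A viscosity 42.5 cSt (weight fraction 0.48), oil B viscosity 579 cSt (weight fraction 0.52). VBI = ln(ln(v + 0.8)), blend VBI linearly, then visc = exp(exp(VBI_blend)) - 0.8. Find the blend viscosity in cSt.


Refutas method: VBN_i = 14.534*ln(ln(visc_i + 0.8)) + 10.975, blended linearly by mass fraction; since VBN is linear in VBI_i = ln(ln(visc_i + 0.8)) and the fractions sum to 1, blend VBI directly: visc = exp(exp(VBI_blend)) - 0.8
VBI_1 = ln(ln(42.5 + 0.8)) = 1.32658
VBI_2 = ln(ln(579 + 0.8)) = 1.85045
VBI_blend = 0.48 * 1.32658 + 0.52 * 1.85045 = 1.59899
visc_blend = exp(exp(1.59899)) - 0.8 = 140.1

140.1 cSt


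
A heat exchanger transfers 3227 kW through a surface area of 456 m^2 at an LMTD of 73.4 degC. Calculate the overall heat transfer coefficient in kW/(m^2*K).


From Q = U*A*LMTD, U = Q / (A * LMTD)
U = 3227 / (456 * 73.4) = 3227 / 33470.4 = 0.09641

0.09641 kW/(m^2*K)


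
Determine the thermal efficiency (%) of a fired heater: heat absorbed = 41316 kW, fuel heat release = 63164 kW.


Furnace efficiency = Q_absorbed / Q_fuel * 100
= 41316 / 63164 * 100 = 65.41

65.41 %


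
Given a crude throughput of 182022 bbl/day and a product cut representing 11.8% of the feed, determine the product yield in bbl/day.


Crude throughput = 182022 bbl/day
Fraction yield = 11.8%
yield = throughput * fraction / 100
yield = 182022 * 11.8 / 100 = 21478.596

21478.596 bbl/day


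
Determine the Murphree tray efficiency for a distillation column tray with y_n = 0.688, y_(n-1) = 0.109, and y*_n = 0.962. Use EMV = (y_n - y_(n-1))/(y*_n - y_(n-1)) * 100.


Murphree vapor efficiency: EMV = (y_n - y_(n-1)) / (y*_n - y_(n-1)) * 100
EMV = (0.688 - 0.109) / (0.962 - 0.109) * 100 = 0.579 / 0.853 * 100 = 67.88

67.88 %


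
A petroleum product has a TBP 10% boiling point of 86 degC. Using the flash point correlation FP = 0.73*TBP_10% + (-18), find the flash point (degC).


FP = 0.73 * 86 + (-18) = 44.78

44.78 degC


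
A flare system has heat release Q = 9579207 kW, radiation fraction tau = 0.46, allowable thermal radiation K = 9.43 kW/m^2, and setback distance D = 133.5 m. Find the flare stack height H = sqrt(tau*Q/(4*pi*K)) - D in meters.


tau*Q/(4*pi*K) = 0.46 * 9579207 / (4 * pi * 9.43) = 37184.8
sqrt(37184.8) = 192.834
H = 192.834 - 133.5 = 59.33

59.33 m


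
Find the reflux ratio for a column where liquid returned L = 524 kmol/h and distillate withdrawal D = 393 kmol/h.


Reflux ratio definition: R = L / D (liquid returned / distillate withdrawn)
L = 524 kmol/h, D = 393 kmol/h
R = 524 / 393 = 1.333

1.333


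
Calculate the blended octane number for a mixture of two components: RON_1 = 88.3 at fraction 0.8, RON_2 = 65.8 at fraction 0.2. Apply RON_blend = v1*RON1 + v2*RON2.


Linear blending: RON_blend = sum(vi * RONi)
Contribution 1: 0.8 * 88.3 = 70.64
Contribution 2: 0.2 * 65.8 = 13.16
RON_blend = 70.64 + 13.16 = 83.8

83.8


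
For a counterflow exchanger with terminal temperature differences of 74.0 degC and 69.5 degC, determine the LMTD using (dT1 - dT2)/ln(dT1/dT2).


LMTD = (dT1 - dT2) / ln(dT1/dT2)
= (74.0 - 69.5) / ln(74.0 / 69.5) = 4.5 / 0.0627383 = 71.73

71.73 degC


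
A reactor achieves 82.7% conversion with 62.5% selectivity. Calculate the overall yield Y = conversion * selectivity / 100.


Overall yield = conversion (%) * selectivity (%) / 100
Conversion = 82.7%, Selectivity = 62.5%
Y = 82.7 * 62.5 / 100
= 51.6875 %

51.6875 %


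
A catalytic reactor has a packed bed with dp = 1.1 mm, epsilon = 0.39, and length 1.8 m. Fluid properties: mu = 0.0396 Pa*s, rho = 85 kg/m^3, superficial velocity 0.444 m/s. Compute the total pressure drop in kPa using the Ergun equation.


dp = 1.1 mm = 0.0011 m
Viscous term = 150*0.0396*0.444*(1-0.39)^2 / (0.0011^2*0.39^3) = 13672600
Inertial term = 1.75*85*0.444^2*(1-0.39) / (0.0011*0.39^3) = 274136
dP/L = 13672600 + 274136 = 13946700 Pa/m
dP = 13946700 * 1.8 / 1000 = 25100 kPa

25100 kPa


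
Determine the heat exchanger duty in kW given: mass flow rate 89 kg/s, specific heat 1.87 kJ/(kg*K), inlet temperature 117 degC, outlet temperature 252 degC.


Q = m_dot * cp * delta_T
delta_T = 252 - 117 = 135 K
Q = 89 * 1.87 * 135
= 166.43 * 135
= 22468.05 kW

22468.05 kW


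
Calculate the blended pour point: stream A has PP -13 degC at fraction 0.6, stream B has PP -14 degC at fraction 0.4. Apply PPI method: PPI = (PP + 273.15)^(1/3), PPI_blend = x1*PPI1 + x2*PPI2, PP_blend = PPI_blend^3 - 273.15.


PPI_1 = (-13 + 273.15)^(1/3) = 6.383731
PPI_2 = (-14 + 273.15)^(1/3) = 6.375541
PPI_blend = 0.6 * 6.383731 + 0.4 * 6.375541 = 6.380455
PP_blend = 6.380455^3 - 273.15 = 259.7496 - 273.15 = -13.4

-13.4 degC


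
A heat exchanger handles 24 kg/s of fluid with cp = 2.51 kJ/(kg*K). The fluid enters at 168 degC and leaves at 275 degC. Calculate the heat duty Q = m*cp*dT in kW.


Q = m_dot * cp * delta_T
delta_T = 275 - 168 = 107 K
Q = 24 * 2.51 * 107
= 60.24 * 107
= 6445.68 kW

6445.68 kW


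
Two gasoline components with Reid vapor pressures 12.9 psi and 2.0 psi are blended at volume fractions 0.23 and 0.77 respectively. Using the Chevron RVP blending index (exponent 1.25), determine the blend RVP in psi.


Chevron index: RVP_blend = (sum xi*RVPi^1.25)^(1/1.25)
RVP^1.25 terms: 0.23 * 12.9^1.25 + 0.77 * 2.0^1.25 = 7.45434
RVP_blend = 7.45434^(1/1.25) = 4.988

4.988 psi


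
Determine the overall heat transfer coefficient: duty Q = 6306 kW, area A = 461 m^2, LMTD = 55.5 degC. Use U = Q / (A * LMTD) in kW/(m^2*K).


From Q = U*A*LMTD, U = Q / (A * LMTD)
U = 6306 / (461 * 55.5) = 6306 / 25585.5 = 0.2465

0.2465 kW/(m^2*K)


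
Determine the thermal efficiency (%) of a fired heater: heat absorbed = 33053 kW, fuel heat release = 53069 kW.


Furnace efficiency = Q_absorbed / Q_fuel * 100
= 33053 / 53069 * 100 = 62.28

62.28 %


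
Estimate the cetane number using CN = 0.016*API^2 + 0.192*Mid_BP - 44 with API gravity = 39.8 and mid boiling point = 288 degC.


CN = 0.016 * 39.8^2 + 0.192 * 288 - 44
CN = 25.34464 + 55.296 - 44 = 36.64064

36.64064


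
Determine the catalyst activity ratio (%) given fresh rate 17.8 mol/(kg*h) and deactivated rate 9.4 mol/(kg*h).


Activity (%) = (rate_used / rate_fresh) * 100
rate_used = 9.4, rate_fresh = 17.8
= (9.4 / 17.8) * 100
= 0.5281 * 100 = 52.81

52.81 %


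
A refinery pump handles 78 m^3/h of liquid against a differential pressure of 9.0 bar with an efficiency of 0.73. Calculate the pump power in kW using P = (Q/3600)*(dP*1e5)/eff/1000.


Q = 78 / 3600 = 0.0216667 m^3/s
P = 0.0216667 * (9.0 * 1e5) / 0.73 / 1000 = 26.71

26.71 kW


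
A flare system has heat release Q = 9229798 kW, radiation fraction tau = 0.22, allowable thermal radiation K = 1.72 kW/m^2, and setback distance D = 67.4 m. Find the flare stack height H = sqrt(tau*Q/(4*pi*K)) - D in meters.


tau*Q/(4*pi*K) = 0.22 * 9229798 / (4 * pi * 1.72) = 93945.6
sqrt(93945.6) = 306.505
H = 306.505 - 67.4 = 239.1

239.1 m


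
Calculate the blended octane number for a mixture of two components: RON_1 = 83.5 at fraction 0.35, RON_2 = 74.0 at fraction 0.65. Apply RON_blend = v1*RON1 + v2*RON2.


Linear blending: RON_blend = sum(vi * RONi)
Contribution 1: 0.35 * 83.5 = 29.225
Contribution 2: 0.65 * 74.0 = 48.1
RON_blend = 29.225 + 48.1 = 77.325

77.325


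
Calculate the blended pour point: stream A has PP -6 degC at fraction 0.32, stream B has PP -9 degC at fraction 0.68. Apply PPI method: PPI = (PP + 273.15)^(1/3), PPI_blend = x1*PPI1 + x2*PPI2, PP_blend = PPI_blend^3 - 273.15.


PPI_1 = (-6 + 273.15)^(1/3) = 6.440482
PPI_2 = (-9 + 273.15)^(1/3) = 6.416283
PPI_blend = 0.32 * 6.440482 + 0.68 * 6.416283 = 6.424027
PP_blend = 6.424027^3 - 273.15 = 265.1075 - 273.15 = -8.04

-8.04 degC


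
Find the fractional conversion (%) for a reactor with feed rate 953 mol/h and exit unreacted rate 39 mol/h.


X = (F_in - F_out) / F_in * 100
Moles reacted = 953 - 39 = 914
X = 914 / 953 * 100
= 0.9591 * 100
= 95.91 %

95.91 %


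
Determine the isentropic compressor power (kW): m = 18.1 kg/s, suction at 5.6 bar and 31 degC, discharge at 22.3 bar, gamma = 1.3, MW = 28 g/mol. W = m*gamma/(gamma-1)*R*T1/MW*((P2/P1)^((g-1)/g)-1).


Isentropic work: W = m*(gamma/(gamma-1))*(R*T1/MW)*((P2/P1)^((gamma-1)/gamma) - 1)
T1 = 31 + 273.15 = 304.15 K
Pressure ratio = 22.3 / 5.6 = 3.98214
Exponent = (1.3 - 1)/1.3 = 0.230769
(P2/P1)^exp - 1 = 3.98214^0.230769 - 1 = 0.375588
W = 18.1 * 1.3 / 0.3 * 8.314 * 304.15 / 28 * 0.375588 = 2660

2660 kW


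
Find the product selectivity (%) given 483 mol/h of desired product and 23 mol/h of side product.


Selectivity = desired / (desired + undesired) * 100
Total products = 483 + 23 = 506 mol/h
S = 483 / 506 * 100
= 0.9545 * 100
= 95.45 %

95.45 %


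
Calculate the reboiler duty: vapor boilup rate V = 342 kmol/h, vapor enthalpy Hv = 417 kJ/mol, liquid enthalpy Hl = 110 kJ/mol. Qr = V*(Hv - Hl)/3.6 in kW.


Qr = 342 * (417 - 110) / 3.6 = 342 * 307 / 3.6 = 29160

29160 kW


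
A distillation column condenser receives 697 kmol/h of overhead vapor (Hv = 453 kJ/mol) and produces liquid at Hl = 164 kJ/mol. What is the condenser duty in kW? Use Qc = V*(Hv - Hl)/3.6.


Qc = 697 * (453 - 164) / 3.6 = 697 * 289 / 3.6 = 55950

55950 kW


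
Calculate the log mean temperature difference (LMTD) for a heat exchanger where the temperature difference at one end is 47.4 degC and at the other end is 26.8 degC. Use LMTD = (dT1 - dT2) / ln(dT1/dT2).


LMTD = (dT1 - dT2) / ln(dT1/dT2)
= (47.4 - 26.8) / ln(47.4 / 26.8) = 20.6 / 0.57022 = 36.13

36.13 degC


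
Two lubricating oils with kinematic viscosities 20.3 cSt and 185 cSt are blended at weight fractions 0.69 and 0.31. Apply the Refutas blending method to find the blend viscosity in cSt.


Refutas method: VBN_i = 14.534*ln(ln(visc_i + 0.8)) + 10.975, blended linearly by mass fraction; since VBN is linear in VBI_i = ln(ln(visc_i + 0.8)) and the fractions sum to 1, blend VBI directly: visc = exp(exp(VBI_blend)) - 0.8
VBI_1 = ln(ln(20.3 + 0.8)) = 1.1149
VBI_2 = ln(ln(185 + 0.8)) = 1.65339
VBI_blend = 0.69 * 1.1149 + 0.31 * 1.65339 = 1.28183
visc_blend = exp(exp(1.28183)) - 0.8 = 35.92

35.92 cSt


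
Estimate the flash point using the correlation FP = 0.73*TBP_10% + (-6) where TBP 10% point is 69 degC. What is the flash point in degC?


FP = 0.73 * 69 + (-6) = 44.37

44.37 degC


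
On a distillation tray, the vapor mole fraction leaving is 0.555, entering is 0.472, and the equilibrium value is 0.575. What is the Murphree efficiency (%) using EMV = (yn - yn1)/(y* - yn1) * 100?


Murphree vapor efficiency: EMV = (y_n - y_(n-1)) / (y*_n - y_(n-1)) * 100
EMV = (0.555 - 0.472) / (0.575 - 0.472) * 100 = 0.083 / 0.103 * 100 = 80.58

80.58 %


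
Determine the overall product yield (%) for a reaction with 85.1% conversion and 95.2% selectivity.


Overall yield = conversion (%) * selectivity (%) / 100
Conversion = 85.1%, Selectivity = 95.2%
Y = 85.1 * 95.2 / 100
= 81.0152 %

81.0152 %


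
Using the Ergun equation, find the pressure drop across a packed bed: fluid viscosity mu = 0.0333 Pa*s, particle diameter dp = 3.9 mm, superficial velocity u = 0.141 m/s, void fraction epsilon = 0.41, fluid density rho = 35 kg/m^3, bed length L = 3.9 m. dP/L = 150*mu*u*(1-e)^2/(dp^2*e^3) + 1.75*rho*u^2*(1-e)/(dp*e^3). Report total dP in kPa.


dp = 3.9 mm = 0.0039 m
Viscous term = 150*0.0333*0.141*(1-0.41)^2 / (0.0039^2*0.41^3) = 233872
Inertial term = 1.75*35*0.141^2*(1-0.41) / (0.0039*0.41^3) = 2672.88
dP/L = 233872 + 2672.88 = 236545 Pa/m
dP = 236545 * 3.9 / 1000 = 922.5 kPa

922.5 kPa


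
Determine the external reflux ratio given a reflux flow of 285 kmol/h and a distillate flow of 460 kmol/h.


Reflux ratio definition: R = L / D (liquid returned / distillate withdrawn)
L = 285 kmol/h, D = 460 kmol/h
R = 285 / 460 = 0.6196

0.6196


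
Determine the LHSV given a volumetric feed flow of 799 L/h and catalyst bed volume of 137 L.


LHSV = volumetric feed rate / catalyst volume
= 799 L/h / 137 L
= 5.832 h^-1

5.832 h^-1


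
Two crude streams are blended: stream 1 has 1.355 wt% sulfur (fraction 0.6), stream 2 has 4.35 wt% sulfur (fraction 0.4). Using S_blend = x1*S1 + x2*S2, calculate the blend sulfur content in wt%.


Linear sulfur blending: S_blend = x1*S1 + x2*S2
Contribution 1: 0.6 * 1.355 = 0.813 wt%
Contribution 2: 0.4 * 4.35 = 1.74 wt%
S_blend = 0.813 + 1.74 = 2.553

2.553 wt%


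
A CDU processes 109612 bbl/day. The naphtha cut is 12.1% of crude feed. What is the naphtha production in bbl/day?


Crude throughput = 109612 bbl/day
Fraction yield = 12.1%
yield = throughput * fraction / 100
yield = 109612 * 12.1 / 100 = 13263.052

13263.052 bbl/day


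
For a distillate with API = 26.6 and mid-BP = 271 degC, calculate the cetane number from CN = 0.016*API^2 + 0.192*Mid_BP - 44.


CN = 0.016 * 26.6^2 + 0.192 * 271 - 44
CN = 11.32096 + 52.032 - 44 = 19.35296

19.35296


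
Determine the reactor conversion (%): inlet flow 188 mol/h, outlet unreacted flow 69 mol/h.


X = (F_in - F_out) / F_in * 100
Moles reacted = 188 - 69 = 119
X = 119 / 188 * 100
= 0.6330 * 100
= 63.30 %

63.30 %


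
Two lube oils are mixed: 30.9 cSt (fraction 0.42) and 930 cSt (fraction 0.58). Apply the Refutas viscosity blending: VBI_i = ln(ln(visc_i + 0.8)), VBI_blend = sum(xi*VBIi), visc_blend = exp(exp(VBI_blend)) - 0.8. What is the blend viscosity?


Refutas method: VBN_i = 14.534*ln(ln(visc_i + 0.8)) + 10.975, blended linearly by mass fraction; since VBN is linear in VBI_i = ln(ln(visc_i + 0.8)) and the fractions sum to 1, blend VBI directly: visc = exp(exp(VBI_blend)) - 0.8
VBI_1 = ln(ln(30.9 + 0.8)) = 1.2402
VBI_2 = ln(ln(930 + 0.8)) = 1.92221
VBI_blend = 0.42 * 1.2402 + 0.58 * 1.92221 = 1.63577
visc_blend = exp(exp(1.63577)) - 0.8 = 168.8

168.8 cSt


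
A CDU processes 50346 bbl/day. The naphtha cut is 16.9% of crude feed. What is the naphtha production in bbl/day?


Crude throughput = 50346 bbl/day
Fraction yield = 16.9%
yield = throughput * fraction / 100
yield = 50346 * 16.9 / 100 = 8508.474

8508.474 bbl/day


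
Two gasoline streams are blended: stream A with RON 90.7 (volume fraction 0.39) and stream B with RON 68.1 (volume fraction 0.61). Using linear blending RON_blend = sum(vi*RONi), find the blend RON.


Linear blending: RON_blend = sum(vi * RONi)
Contribution 1: 0.39 * 90.7 = 35.373
Contribution 2: 0.61 * 68.1 = 41.541
RON_blend = 35.373 + 41.541 = 76.914

76.914


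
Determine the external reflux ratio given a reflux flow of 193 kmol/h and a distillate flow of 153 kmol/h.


Reflux ratio definition: R = L / D (liquid returned / distillate withdrawn)
L = 193 kmol/h, D = 153 kmol/h
R = 193 / 153 = 1.261

1.261


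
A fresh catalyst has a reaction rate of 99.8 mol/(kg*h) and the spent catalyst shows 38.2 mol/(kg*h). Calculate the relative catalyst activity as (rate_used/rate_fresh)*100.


Activity (%) = (rate_used / rate_fresh) * 100
rate_used = 38.2, rate_fresh = 99.8
= (38.2 / 99.8) * 100
= 0.3828 * 100 = 38.28

38.28 %


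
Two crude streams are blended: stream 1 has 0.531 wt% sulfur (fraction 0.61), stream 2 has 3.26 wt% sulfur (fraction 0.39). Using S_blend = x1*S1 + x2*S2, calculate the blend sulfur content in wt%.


Linear sulfur blending: S_blend = x1*S1 + x2*S2
Contribution 1: 0.61 * 0.531 = 0.32391 wt%
Contribution 2: 0.39 * 3.26 = 1.2714 wt%
S_blend = 0.32391 + 1.2714 = 1.59531

1.59531 wt%


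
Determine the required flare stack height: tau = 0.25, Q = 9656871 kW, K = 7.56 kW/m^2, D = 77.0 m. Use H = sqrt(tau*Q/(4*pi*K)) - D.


tau*Q/(4*pi*K) = 0.25 * 9656871 / (4 * pi * 7.56) = 25412.3
sqrt(25412.3) = 159.412
H = 159.412 - 77.0 = 82.41

82.41 m


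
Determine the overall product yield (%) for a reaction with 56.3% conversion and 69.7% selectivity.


Overall yield = conversion (%) * selectivity (%) / 100
Conversion = 56.3%, Selectivity = 69.7%
Y = 56.3 * 69.7 / 100
= 39.2411 %

39.2411 %


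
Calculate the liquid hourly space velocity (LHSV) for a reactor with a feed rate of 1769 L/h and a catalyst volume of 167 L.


LHSV = volumetric feed rate / catalyst volume
= 1769 L/h / 167 L
= 10.59 h^-1

10.59 h^-1


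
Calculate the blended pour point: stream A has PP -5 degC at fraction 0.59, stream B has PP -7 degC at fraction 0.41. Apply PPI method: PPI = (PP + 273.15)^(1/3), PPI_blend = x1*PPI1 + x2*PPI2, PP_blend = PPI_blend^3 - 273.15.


PPI_1 = (-5 + 273.15)^(1/3) = 6.448508
PPI_2 = (-7 + 273.15)^(1/3) = 6.432436
PPI_blend = 0.59 * 6.448508 + 0.41 * 6.432436 = 6.441918
PP_blend = 6.441918^3 - 273.15 = 267.3287 - 273.15 = -5.82

-5.82 degC


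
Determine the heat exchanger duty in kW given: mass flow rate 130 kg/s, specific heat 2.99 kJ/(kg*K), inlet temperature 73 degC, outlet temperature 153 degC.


Q = m_dot * cp * delta_T
delta_T = 153 - 73 = 80 K
Q = 130 * 2.99 * 80
= 388.7 * 80
= 31096 kW

31096 kW


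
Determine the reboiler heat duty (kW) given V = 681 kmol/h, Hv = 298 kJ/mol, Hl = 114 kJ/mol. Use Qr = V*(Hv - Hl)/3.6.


Qr = 681 * (298 - 114) / 3.6 = 681 * 184 / 3.6 = 34810

34810 kW


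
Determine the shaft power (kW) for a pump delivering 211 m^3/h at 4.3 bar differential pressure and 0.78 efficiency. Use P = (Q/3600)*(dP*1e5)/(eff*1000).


Q = 211 / 3600 = 0.0586111 m^3/s
P = 0.0586111 * (4.3 * 1e5) / 0.78 / 1000 = 32.31

32.31 kW


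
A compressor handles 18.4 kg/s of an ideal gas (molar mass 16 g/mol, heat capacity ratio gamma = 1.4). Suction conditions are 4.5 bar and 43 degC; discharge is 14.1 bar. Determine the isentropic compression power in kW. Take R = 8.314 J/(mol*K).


Isentropic work: W = m*(gamma/(gamma-1))*(R*T1/MW)*((P2/P1)^((gamma-1)/gamma) - 1)
T1 = 43 + 273.15 = 316.15 K
Pressure ratio = 14.1 / 4.5 = 3.13333
Exponent = (1.4 - 1)/1.4 = 0.285714
(P2/P1)^exp - 1 = 3.13333^0.285714 - 1 = 0.385849
W = 18.4 * 1.4 / 0.4 * 8.314 * 316.15 / 16 * 0.385849 = 4082

4082 kW


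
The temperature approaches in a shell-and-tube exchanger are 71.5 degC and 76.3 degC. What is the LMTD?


LMTD = (dT1 - dT2) / ln(dT1/dT2)
= (71.5 - 76.3) / ln(71.5 / 76.3) = -4.8 / -0.0649755 = 73.87

73.87 degC


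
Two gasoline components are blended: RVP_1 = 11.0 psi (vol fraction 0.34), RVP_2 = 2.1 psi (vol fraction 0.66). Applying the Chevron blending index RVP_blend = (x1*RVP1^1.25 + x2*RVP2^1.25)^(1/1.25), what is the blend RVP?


Chevron index: RVP_blend = (sum xi*RVPi^1.25)^(1/1.25)
RVP^1.25 terms: 0.34 * 11.0^1.25 + 0.66 * 2.1^1.25 = 8.47961
RVP_blend = 8.47961^(1/1.25) = 5.530

5.530 psi


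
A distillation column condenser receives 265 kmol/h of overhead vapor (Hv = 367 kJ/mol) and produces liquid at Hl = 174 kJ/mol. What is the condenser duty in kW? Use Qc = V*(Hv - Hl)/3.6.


Qc = 265 * (367 - 174) / 3.6 = 265 * 193 / 3.6 = 14210

14210 kW


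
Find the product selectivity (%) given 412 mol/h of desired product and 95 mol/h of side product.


Selectivity = desired / (desired + undesired) * 100
Total products = 412 + 95 = 507 mol/h
S = 412 / 507 * 100
= 0.8126 * 100
= 81.26 %

81.26 %


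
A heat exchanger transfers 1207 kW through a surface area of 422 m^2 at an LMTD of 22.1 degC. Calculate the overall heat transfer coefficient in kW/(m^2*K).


From Q = U*A*LMTD, U = Q / (A * LMTD)
U = 1207 / (422 * 22.1) = 1207 / 9326.2 = 0.1294

0.1294 kW/(m^2*K)


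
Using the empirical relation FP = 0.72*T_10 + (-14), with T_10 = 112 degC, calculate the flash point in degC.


FP = 0.72 * 112 + (-14) = 66.64

66.64 degC


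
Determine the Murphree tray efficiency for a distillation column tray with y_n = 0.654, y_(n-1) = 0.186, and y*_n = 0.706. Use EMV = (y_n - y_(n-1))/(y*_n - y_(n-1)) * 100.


Murphree vapor efficiency: EMV = (y_n - y_(n-1)) / (y*_n - y_(n-1)) * 100
EMV = (0.654 - 0.186) / (0.706 - 0.186) * 100 = 0.468 / 0.52 * 100 = 90.00

90.00 %


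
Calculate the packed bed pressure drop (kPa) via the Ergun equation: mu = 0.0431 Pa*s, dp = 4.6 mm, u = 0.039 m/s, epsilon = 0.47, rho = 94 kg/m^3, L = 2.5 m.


dp = 4.6 mm = 0.0046 m
Viscous term = 150*0.0431*0.039*(1-0.47)^2 / (0.0046^2*0.47^3) = 32238.6
Inertial term = 1.75*94*0.039^2*(1-0.47) / (0.0046*0.47^3) = 277.664
dP/L = 32238.6 + 277.664 = 32516.3 Pa/m
dP = 32516.3 * 2.5 / 1000 = 81.29 kPa

81.29 kPa


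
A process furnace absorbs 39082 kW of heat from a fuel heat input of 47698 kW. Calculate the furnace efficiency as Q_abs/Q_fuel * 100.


Furnace efficiency = Q_absorbed / Q_fuel * 100
= 39082 / 47698 * 100 = 81.94

81.94 %


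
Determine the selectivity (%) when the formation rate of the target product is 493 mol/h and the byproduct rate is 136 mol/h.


Selectivity = desired / (desired + undesired) * 100
Total products = 493 + 136 = 629 mol/h
S = 493 / 629 * 100
= 0.7838 * 100
= 78.38 %

78.38 %


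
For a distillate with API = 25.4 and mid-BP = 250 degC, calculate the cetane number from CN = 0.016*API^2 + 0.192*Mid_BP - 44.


CN = 0.016 * 25.4^2 + 0.192 * 250 - 44
CN = 10.32256 + 48 - 44 = 14.32256

14.32256


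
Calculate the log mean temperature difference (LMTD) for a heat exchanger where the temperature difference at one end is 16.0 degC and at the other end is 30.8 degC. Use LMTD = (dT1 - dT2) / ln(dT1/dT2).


LMTD = (dT1 - dT2) / ln(dT1/dT2)
= (16.0 - 30.8) / ln(16.0 / 30.8) = -14.8 / -0.654926 = 22.60

22.60 degC


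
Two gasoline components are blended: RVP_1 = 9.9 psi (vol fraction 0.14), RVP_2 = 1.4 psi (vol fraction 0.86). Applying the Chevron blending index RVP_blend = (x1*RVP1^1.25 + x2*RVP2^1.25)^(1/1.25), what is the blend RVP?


Chevron index: RVP_blend = (sum xi*RVPi^1.25)^(1/1.25)
RVP^1.25 terms: 0.14 * 9.9^1.25 + 0.86 * 1.4^1.25 = 3.76817
RVP_blend = 3.76817^(1/1.25) = 2.890

2.890 psi


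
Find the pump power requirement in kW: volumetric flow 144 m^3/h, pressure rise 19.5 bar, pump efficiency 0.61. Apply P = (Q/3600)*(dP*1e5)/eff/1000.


Q = 144 / 3600 = 0.04 m^3/s
P = 0.04 * (19.5 * 1e5) / 0.61 / 1000 = 127.9

127.9 kW


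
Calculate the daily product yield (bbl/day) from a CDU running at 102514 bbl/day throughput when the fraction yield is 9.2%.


Crude throughput = 102514 bbl/day
Fraction yield = 9.2%
yield = throughput * fraction / 100
yield = 102514 * 9.2 / 100 = 9431.288

9431.288 bbl/day


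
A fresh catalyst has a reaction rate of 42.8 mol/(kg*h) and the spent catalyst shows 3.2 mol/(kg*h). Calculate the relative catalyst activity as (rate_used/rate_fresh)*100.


Activity (%) = (rate_used / rate_fresh) * 100
rate_used = 3.2, rate_fresh = 42.8
= (3.2 / 42.8) * 100
= 0.07477 * 100 = 7.477

7.477 %


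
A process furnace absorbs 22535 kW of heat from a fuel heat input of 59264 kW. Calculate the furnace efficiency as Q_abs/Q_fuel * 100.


Furnace efficiency = Q_absorbed / Q_fuel * 100
= 22535 / 59264 * 100 = 38.02

38.02 %


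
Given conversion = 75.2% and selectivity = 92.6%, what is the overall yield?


Overall yield = conversion (%) * selectivity (%) / 100
Conversion = 75.2%, Selectivity = 92.6%
Y = 75.2 * 92.6 / 100
= 69.6352 %

69.6352 %


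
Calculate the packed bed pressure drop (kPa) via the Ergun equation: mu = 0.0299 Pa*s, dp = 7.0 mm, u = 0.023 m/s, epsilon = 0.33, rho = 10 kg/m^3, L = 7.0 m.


dp = 7.0 mm = 0.007 m
Viscous term = 150*0.0299*0.023*(1-0.33)^2 / (0.007^2*0.33^3) = 26296.7
Inertial term = 1.75*10*0.023^2*(1-0.33) / (0.007*0.33^3) = 24.6563
dP/L = 26296.7 + 24.6563 = 26321.4 Pa/m
dP = 26321.4 * 7.0 / 1000 = 184.2 kPa

184.2 kPa


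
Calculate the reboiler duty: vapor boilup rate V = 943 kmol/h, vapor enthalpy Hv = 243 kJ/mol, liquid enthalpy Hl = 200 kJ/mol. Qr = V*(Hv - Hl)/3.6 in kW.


Qr = 943 * (243 - 200) / 3.6 = 943 * 43 / 3.6 = 11260

11260 kW


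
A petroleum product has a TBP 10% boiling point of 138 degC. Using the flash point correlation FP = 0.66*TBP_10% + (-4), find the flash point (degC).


FP = 0.66 * 138 + (-4) = 87.08

87.08 degC


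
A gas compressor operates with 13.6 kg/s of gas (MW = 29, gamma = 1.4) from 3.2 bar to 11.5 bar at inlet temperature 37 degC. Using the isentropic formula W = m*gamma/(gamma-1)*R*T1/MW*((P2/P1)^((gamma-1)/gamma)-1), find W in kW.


Isentropic work: W = m*(gamma/(gamma-1))*(R*T1/MW)*((P2/P1)^((gamma-1)/gamma) - 1)
T1 = 37 + 273.15 = 310.15 K
Pressure ratio = 11.5 / 3.2 = 3.59375
Exponent = (1.4 - 1)/1.4 = 0.285714
(P2/P1)^exp - 1 = 3.59375^0.285714 - 1 = 0.441212
W = 13.6 * 1.4 / 0.4 * 8.314 * 310.15 / 29 * 0.441212 = 1867

1867 kW


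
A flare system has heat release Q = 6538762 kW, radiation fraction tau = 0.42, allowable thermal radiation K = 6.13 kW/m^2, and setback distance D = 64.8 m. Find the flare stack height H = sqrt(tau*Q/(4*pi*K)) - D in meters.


tau*Q/(4*pi*K) = 0.42 * 6538762 / (4 * pi * 6.13) = 35651.2
sqrt(35651.2) = 188.815
H = 188.815 - 64.8 = 124.0

124.0 m


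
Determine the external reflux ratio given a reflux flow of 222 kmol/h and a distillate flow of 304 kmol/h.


Reflux ratio definition: R = L / D (liquid returned / distillate withdrawn)
L = 222 kmol/h, D = 304 kmol/h
R = 222 / 304 = 0.7303

0.7303


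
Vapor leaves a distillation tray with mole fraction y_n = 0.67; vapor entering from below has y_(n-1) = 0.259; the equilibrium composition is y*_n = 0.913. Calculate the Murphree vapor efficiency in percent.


Murphree vapor efficiency: EMV = (y_n - y_(n-1)) / (y*_n - y_(n-1)) * 100
EMV = (0.67 - 0.259) / (0.913 - 0.259) * 100 = 0.411 / 0.654 * 100 = 62.84

62.84 %


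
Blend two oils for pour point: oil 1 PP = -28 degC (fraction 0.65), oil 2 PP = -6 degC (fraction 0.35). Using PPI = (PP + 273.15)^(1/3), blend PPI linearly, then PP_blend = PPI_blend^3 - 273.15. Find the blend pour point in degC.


PPI_1 = (-28 + 273.15)^(1/3) = 6.258601
PPI_2 = (-6 + 273.15)^(1/3) = 6.440482
PPI_blend = 0.65 * 6.258601 + 0.35 * 6.440482 = 6.322259
PP_blend = 6.322259^3 - 273.15 = 252.7068 - 273.15 = -20.44

-20.44 degC


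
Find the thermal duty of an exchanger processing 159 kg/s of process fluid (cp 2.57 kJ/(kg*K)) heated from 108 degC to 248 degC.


Q = m_dot * cp * delta_T
delta_T = 248 - 108 = 140 K
Q = 159 * 2.57 * 140
= 408.63 * 140
= 57208.2 kW

57208.2 kW


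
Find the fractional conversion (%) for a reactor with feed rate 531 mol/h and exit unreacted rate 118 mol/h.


X = (F_in - F_out) / F_in * 100
Moles reacted = 531 - 118 = 413
X = 413 / 531 * 100
= 0.7778 * 100
= 77.78 %

77.78 %


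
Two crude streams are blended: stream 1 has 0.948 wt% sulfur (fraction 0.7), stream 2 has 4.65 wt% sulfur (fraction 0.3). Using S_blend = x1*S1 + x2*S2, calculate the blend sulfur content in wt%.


Linear sulfur blending: S_blend = x1*S1 + x2*S2
Contribution 1: 0.7 * 0.948 = 0.6636 wt%
Contribution 2: 0.3 * 4.65 = 1.395 wt%
S_blend = 0.6636 + 1.395 = 2.0586

2.0586 wt%


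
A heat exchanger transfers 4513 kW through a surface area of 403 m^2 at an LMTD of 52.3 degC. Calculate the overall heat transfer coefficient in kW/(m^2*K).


From Q = U*A*LMTD, U = Q / (A * LMTD)
U = 4513 / (403 * 52.3) = 4513 / 21076.9 = 0.2141

0.2141 kW/(m^2*K)


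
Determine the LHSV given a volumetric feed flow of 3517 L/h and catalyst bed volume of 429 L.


LHSV = volumetric feed rate / catalyst volume
= 3517 L/h / 429 L
= 8.198 h^-1

8.198 h^-1


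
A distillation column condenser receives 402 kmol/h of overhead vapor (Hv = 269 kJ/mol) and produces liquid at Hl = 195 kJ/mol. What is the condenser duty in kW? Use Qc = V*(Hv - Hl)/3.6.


Qc = 402 * (269 - 195) / 3.6 = 402 * 74 / 3.6 = 8263

8263 kW


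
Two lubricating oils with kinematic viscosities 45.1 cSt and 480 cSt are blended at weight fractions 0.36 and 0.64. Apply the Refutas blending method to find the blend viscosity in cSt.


Refutas method: VBN_i = 14.534*ln(ln(visc_i + 0.8)) + 10.975, blended linearly by mass fraction; since VBN is linear in VBI_i = ln(ln(visc_i + 0.8)) and the fractions sum to 1, blend VBI directly: visc = exp(exp(VBI_blend)) - 0.8
VBI_1 = ln(ln(45.1 + 0.8)) = 1.34194
VBI_2 = ln(ln(480 + 0.8)) = 1.82058
VBI_blend = 0.36 * 1.34194 + 0.64 * 1.82058 = 1.64827
visc_blend = exp(exp(1.64827)) - 0.8 = 180.1

180.1 cSt


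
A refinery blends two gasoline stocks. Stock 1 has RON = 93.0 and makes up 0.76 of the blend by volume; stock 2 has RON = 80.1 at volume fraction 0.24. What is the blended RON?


Linear blending: RON_blend = sum(vi * RONi)
Contribution 1: 0.76 * 93.0 = 70.68
Contribution 2: 0.24 * 80.1 = 19.224
RON_blend = 70.68 + 19.224 = 89.904

89.904


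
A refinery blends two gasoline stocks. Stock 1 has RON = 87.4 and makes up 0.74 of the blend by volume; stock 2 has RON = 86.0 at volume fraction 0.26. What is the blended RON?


Linear blending: RON_blend = sum(vi * RONi)
Contribution 1: 0.74 * 87.4 = 64.676
Contribution 2: 0.26 * 86.0 = 22.36
RON_blend = 64.676 + 22.36 = 87.036

87.036


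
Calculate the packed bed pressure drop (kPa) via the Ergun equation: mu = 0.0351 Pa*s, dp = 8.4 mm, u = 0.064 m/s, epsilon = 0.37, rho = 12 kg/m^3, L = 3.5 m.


dp = 8.4 mm = 0.0084 m
Viscous term = 150*0.0351*0.064*(1-0.37)^2 / (0.0084^2*0.37^3) = 37419.3
Inertial term = 1.75*12*0.064^2*(1-0.37) / (0.0084*0.37^3) = 127.361
dP/L = 37419.3 + 127.361 = 37546.7 Pa/m
dP = 37546.7 * 3.5 / 1000 = 131.4 kPa

131.4 kPa


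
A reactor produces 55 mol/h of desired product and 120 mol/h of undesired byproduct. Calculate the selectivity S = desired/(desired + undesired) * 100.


Selectivity = desired / (desired + undesired) * 100
Total products = 55 + 120 = 175 mol/h
S = 55 / 175 * 100
= 0.3143 * 100
= 31.43 %

31.43 %


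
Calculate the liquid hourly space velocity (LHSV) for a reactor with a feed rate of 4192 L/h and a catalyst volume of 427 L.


LHSV = volumetric feed rate / catalyst volume
= 4192 L/h / 427 L
= 9.817 h^-1

9.817 h^-1


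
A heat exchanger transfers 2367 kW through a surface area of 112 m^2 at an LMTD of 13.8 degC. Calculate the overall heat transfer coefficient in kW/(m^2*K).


From Q = U*A*LMTD, U = Q / (A * LMTD)
U = 2367 / (112 * 13.8) = 2367 / 1545.6 = 1.531

1.531 kW/(m^2*K)
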